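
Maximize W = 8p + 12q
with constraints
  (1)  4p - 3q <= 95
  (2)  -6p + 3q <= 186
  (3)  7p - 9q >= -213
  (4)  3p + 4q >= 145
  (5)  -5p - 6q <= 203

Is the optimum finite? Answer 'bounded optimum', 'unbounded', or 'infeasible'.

bounded optimum

Feasible corners and W = 8p + 12q:
  (498/5, 1517/15) → W = 10052/5
  (163/5, 59/5) → W = 2012/5
  (453/55, 1654/55) → W = 23472/55
The feasible region has finitely many vertices and no improving ray; the maximum is 10052/5 at (498/5, 1517/15).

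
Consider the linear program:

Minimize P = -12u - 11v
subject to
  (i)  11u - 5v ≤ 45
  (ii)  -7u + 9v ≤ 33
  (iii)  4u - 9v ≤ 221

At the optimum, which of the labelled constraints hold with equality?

Corner points and P = -12u - 11v:
  (285/32, 339/32) → P = -7149/32
  (-700/79, -2251/79) → P = 33161/79
  (-254/3, -1679/27) → P = 45901/27

The minimum is at (285/32, 339/32). Substituting into each constraint, equality holds for (i) and (ii); the remaining constraints have slack.

(i) and (ii)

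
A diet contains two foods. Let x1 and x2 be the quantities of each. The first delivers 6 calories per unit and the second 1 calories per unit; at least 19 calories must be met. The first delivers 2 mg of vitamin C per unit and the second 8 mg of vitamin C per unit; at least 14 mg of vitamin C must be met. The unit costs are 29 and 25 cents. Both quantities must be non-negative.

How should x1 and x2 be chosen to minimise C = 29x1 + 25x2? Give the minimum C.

Feasible corners and C = 29x1 + 25x2:
  (0, 19) → C = 475
  (7, 0) → C = 203
  (3, 1) → C = 112
The feasible region is unbounded (it extends along (0, 1), (1, 0)), but C strictly increases along every unbounded feasible direction, so there is no improving ray and the minimum is attained at a vertex.

x1 = 3, x2 = 1, minimum C = 112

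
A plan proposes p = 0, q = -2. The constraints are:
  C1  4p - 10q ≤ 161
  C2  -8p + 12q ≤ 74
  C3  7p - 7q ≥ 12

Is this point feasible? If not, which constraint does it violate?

C1: 20 ≤ 161 ✓
C2: -24 ≤ 74 ✓
C3: 14 ≥ 12 ✓

feasible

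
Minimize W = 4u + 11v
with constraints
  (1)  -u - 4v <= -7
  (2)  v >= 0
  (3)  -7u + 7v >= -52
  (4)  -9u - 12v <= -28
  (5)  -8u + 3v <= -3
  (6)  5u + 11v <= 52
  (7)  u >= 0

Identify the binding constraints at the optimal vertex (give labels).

Feasible corners and W = 4u + 11v:
  (7, 0) → W = 28
  (7/6, 35/24) → W = 497/24
  (52/7, 0) → W = 208/7
  (117/14, 13/14) → W = 611/14
  (40/41, 197/123) → W = 2647/123
  (189/103, 401/103) → W = 5167/103

The minimum is at (7/6, 35/24). Substituting into each constraint, equality holds for (1) and (4); the remaining constraints have slack.

(1) and (4)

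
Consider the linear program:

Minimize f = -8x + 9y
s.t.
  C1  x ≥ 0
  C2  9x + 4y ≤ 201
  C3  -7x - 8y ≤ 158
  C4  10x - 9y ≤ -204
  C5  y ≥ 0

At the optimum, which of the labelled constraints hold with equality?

Feasible corners and f = -8x + 9y:
  (0, 201/4) → f = 1809/4
  (0, 68/3) → f = 204
  (993/121, 3846/121) → f = 26670/121

The minimum is at (0, 68/3). Substituting into each constraint, equality holds for C1 and C4; the remaining constraints have slack.

C1 and C4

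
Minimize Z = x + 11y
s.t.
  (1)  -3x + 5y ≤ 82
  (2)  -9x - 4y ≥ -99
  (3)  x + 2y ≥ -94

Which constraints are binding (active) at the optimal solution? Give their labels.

(2) and (3)

Vertices and Z = x + 11y:
  (167/57, 345/19) → Z = 608/3
  (-634/11, -200/11) → Z = -2834/11
  (41, -135/2) → Z = -1403/2

The minimum is at (41, -135/2). Substituting into each constraint, equality holds for (2) and (3); the remaining constraints have slack.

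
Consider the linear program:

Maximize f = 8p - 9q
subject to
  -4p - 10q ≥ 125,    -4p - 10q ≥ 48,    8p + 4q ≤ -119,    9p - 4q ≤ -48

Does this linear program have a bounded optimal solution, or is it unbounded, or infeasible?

unbounded

From the feasible point (-345/32, -131/16), moving in the direction (-4, -9) keeps every constraint satisfied while f increases without bound.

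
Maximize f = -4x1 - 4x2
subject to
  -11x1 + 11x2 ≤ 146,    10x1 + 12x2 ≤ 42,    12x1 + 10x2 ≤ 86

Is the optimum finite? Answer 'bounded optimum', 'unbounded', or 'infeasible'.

From the feasible point (-645/121, 961/121), moving in the direction (-11, -11) keeps every constraint satisfied while f increases without bound.

unbounded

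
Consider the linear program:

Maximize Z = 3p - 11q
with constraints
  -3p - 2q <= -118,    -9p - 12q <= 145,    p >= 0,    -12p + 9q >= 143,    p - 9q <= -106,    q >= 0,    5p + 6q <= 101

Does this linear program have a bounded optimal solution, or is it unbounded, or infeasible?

The boundaries -3p - 2q = -118 and p = 0 meet at (0, 59), but that point violates 5p + 6q ≤ 101. Every candidate vertex is excluded by some other constraint, so the feasible region is empty.

infeasible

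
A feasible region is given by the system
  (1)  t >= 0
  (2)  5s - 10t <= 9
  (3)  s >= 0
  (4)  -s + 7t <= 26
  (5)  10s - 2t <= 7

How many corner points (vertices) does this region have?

4

Intersecting each pair of boundary lines and keeping only the points that satisfy every inequality leaves:
  (0, 0)
  (7/10, 0)
  (0, 26/7)
  (101/68, 267/68)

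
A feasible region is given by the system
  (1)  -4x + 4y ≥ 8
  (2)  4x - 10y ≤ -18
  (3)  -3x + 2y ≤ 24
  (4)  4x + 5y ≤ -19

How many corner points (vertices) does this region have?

3

Intersecting each pair of boundary lines and keeping only the points that satisfy every inequality leaves:
  (-102/11, -21/11)
  (-14/3, -1/15)
  (-158/23, 39/23)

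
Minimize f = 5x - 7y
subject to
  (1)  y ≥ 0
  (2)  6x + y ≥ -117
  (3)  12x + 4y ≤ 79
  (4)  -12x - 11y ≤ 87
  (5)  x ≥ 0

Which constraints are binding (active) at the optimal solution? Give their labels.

(3) and (5)

Corner points and f = 5x - 7y:
  (79/12, 0) → f = 395/12
  (0, 0) → f = 0
  (0, 79/4) → f = -553/4

The minimum is at (0, 79/4). Substituting into each constraint, equality holds for (3) and (5); the remaining constraints have slack.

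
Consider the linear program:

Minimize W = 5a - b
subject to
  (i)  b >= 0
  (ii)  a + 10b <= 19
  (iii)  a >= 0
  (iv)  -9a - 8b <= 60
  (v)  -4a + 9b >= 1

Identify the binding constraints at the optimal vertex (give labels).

(ii) and (iii)

Corner points and W = 5a - b:
  (0, 19/10) → W = -19/10
  (23/7, 11/7) → W = 104/7
  (0, 1/9) → W = -1/9

The minimum is at (0, 19/10). Substituting into each constraint, equality holds for (ii) and (iii); the remaining constraints have slack.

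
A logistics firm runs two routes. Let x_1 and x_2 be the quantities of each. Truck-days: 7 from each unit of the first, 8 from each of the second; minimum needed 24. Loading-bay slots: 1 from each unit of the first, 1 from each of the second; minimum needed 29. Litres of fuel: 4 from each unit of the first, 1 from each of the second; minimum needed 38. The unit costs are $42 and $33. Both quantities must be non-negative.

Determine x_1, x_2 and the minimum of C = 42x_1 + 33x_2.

x_1 = 3, x_2 = 26, minimum C = 984

Vertices and C = 42x_1 + 33x_2:
  (0, 38) → C = 1254
  (29, 0) → C = 1218
  (3, 26) → C = 984
The feasible region is unbounded (it extends along (0, 1), (1, 0)), but C strictly increases along every unbounded feasible direction, so there is no improving ray and the minimum is attained at a vertex.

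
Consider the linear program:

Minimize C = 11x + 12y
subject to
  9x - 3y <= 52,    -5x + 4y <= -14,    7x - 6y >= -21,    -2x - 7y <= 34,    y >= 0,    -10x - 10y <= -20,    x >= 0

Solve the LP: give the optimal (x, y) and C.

Extreme points and C = 11x + 12y:
  (166/21, 134/21) → C = 3434/21
  (52/9, 0) → C = 572/9
  (14/5, 0) → C = 154/5

x = 14/5, y = 0, minimum C = 154/5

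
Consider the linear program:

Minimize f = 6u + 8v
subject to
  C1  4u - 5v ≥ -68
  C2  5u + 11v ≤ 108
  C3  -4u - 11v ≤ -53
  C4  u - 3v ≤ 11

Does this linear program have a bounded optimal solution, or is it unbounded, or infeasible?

bounded optimum

Feasible corners and f = 6u + 8v:
  (-208/69, 772/69) → f = 4928/69
  (-483/64, 121/16) → f = 487/32
  (445/26, 53/26) → f = 119
  (280/23, 9/23) → f = 1752/23
The feasible region has finitely many vertices and no improving ray; the minimum is 487/32 at (-483/64, 121/16).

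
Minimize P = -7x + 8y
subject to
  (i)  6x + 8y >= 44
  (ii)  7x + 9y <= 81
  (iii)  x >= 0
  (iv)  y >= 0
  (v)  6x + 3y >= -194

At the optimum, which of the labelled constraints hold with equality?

Vertices and P = -7x + 8y:
  (0, 11/2) → P = 44
  (22/3, 0) → P = -154/3
  (0, 9) → P = 72
  (81/7, 0) → P = -81

The minimum is at (81/7, 0). Substituting into each constraint, equality holds for (ii) and (iv); the remaining constraints have slack.

(ii) and (iv)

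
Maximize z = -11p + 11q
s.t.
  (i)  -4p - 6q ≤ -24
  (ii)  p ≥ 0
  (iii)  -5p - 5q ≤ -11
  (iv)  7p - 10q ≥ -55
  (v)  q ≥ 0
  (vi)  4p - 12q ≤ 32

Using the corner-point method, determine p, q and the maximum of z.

Vertices and z = -11p + 11q:
  (0, 4) → z = 44
  (6, 0) → z = -66
  (0, 11/2) → z = 121/2
  (8, 0) → z = -88
The feasible region is unbounded (it extends along (3, 1), (10, 7)), but z strictly decreases along every unbounded feasible direction, so there is no improving ray and the maximum is attained at a vertex.

At the optimal vertex, p = 0 and 7p - 10q = -55.
Solving simultaneously gives p = 0, q = 11/2.

p = 0, q = 11/2, maximum z = 121/2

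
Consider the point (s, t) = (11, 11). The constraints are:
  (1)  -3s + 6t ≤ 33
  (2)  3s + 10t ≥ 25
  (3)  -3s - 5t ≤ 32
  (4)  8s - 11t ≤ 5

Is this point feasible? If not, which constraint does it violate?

(1): 33 ≤ 33 ✓
(2): 143 ≥ 25 ✓
(3): -88 ≤ 32 ✓
(4): -33 ≤ 5 ✓

feasible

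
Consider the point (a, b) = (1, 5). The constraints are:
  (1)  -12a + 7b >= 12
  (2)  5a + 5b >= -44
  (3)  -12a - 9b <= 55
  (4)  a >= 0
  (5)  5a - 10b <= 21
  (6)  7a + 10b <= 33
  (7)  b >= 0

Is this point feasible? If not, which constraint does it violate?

not feasible — violates (6)

Constraint (6): 7a + 10b = 57, which is not ≤ 33. All other constraints are satisfied.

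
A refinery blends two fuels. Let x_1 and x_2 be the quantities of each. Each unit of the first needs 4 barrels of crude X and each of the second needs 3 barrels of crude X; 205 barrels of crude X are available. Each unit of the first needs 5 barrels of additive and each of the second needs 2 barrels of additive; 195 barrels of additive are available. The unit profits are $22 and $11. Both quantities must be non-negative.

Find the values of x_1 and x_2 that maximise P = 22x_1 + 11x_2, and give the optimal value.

Extreme points and P = 22x_1 + 11x_2:
  (0, 0) → P = 0
  (0, 205/3) → P = 2255/3
  (39, 0) → P = 858
  (25, 35) → P = 935

At the optimal vertex, 4x_1 + 3x_2 = 205 and 5x_1 + 2x_2 = 195.
Solving simultaneously gives x_1 = 25, x_2 = 35.

x_1 = 25, x_2 = 35, maximum P = 935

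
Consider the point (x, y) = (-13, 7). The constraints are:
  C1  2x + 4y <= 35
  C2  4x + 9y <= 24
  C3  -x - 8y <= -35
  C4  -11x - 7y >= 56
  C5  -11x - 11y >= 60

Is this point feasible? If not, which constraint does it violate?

feasible

C1: 2 ≤ 35 ✓
C2: 11 ≤ 24 ✓
C3: -43 ≤ -35 ✓
C4: 94 ≥ 56 ✓
C5: 66 ≥ 60 ✓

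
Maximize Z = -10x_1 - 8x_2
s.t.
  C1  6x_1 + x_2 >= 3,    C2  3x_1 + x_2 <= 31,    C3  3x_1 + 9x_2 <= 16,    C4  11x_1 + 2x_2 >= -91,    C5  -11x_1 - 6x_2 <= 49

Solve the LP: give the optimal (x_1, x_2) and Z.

x_1 = 235/7, x_2 = -488/7, maximum Z = 222

Vertices and Z = -10x_1 - 8x_2:
  (11/51, 29/17) → Z = -806/51
  (67/25, -327/25) → Z = 1946/25
  (263/24, -15/8) → Z = -1135/12
  (235/7, -488/7) → Z = 222

The optimum lies where 3x_1 + x_2 = 31 and -11x_1 - 6x_2 = 49.
Solving simultaneously gives x_1 = 235/7, x_2 = -488/7.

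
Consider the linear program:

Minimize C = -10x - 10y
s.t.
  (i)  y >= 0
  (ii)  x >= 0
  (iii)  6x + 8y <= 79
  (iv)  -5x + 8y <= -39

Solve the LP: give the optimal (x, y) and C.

x = 79/6, y = 0, minimum C = -395/3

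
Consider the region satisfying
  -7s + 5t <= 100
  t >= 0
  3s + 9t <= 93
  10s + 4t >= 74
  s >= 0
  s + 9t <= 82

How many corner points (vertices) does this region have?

The feasible vertices (each the meet of two boundaries and inside every other half-plane) are:
  (31, 0)
  (37/5, 0)
  (11/2, 17/2)
  (169/43, 373/43)

4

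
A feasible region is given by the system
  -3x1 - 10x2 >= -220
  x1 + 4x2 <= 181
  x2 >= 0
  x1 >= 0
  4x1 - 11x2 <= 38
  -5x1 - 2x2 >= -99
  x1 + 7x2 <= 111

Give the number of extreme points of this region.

5

Pairwise boundary intersections that survive every other constraint:
  (0, 0)
  (19/2, 0)
  (0, 111/7)
  (1165/63, 206/63)
  (157/11, 152/11)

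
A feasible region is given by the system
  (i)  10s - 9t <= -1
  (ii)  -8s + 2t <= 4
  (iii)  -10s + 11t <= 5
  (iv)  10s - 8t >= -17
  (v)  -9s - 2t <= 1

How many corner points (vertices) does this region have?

3

Intersecting each pair of boundary lines and keeping only the points that satisfy every inequality leaves:
  (17/10, 2)
  (-11/101, -1/101)
  (-3/17, 5/17)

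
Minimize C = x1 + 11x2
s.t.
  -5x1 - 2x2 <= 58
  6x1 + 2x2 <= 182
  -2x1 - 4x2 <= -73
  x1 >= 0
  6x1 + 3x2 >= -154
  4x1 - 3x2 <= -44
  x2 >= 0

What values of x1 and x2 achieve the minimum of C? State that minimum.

x1 = 43/22, x2 = 190/11, minimum C = 4223/22

Feasible corners and C = x1 + 11x2:
  (0, 91) → C = 1001
  (229/13, 496/13) → C = 5685/13
  (0, 73/4) → C = 803/4
  (43/22, 190/11) → C = 4223/22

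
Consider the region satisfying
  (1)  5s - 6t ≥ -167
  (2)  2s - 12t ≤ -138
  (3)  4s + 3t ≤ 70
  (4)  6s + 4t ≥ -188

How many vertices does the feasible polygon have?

Intersecting each pair of boundary lines and keeping only the points that satisfy every inequality leaves:
  (-49/2, 89/12)
  (-27/13, 1018/39)
  (71/9, 346/27)

3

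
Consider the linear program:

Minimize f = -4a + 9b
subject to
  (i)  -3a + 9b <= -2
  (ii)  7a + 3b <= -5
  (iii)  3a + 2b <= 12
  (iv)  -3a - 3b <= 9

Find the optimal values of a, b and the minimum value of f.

a = 1, b = -4, minimum f = -40

Feasible corners and f = -4a + 9b:
  (-13/24, -29/72) → f = -35/24
  (-25/12, -11/12) → f = 1/12
  (1, -4) → f = -40

The binding constraints are 7a + 3b = -5 and -3a - 3b = 9.
Solving simultaneously gives a = 1, b = -4.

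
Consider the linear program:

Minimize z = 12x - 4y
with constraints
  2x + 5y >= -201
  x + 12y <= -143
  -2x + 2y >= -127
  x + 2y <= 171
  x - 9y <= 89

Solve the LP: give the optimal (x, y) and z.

Corner points and z = 12x - 4y:
  (-1697/19, -85/19) → z = -20024/19
  (-1364/23, -379/23) → z = -14852/23
  (-73/7, -232/21) → z = -1700/21

x = -1697/19, y = -85/19, minimum z = -20024/19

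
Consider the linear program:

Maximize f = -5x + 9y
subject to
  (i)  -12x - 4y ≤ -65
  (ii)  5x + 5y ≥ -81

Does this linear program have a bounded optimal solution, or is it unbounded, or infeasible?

unbounded

From the feasible point (649/40, -1297/40), moving in the direction (-4, 12) keeps every constraint satisfied while f increases without bound.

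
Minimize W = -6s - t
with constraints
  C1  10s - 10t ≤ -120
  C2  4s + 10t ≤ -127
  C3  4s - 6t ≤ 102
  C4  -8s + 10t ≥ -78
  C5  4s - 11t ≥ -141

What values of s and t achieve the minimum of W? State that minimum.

Extreme points and W = -6s - t:
  (-247/14, -79/14) → W = 223/2
  (-87, -75) → W = 597
  (-401/12, 2/3) → W = 1199/6
The feasible region is unbounded (it extends along (-11, -4), (-3, -2)), but W strictly increases along every unbounded feasible direction, so there is no improving ray and the minimum is attained at a vertex.

s = -247/14, t = -79/14, minimum W = 223/2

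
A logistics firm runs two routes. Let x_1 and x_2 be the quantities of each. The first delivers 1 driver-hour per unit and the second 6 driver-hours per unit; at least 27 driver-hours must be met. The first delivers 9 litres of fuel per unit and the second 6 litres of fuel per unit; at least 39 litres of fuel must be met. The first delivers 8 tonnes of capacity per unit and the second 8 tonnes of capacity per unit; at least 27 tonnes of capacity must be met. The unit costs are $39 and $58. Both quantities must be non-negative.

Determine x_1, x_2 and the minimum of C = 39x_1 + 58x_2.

Feasible corners and C = 39x_1 + 58x_2:
  (0, 13/2) → C = 377
  (27, 0) → C = 1053
  (3/2, 17/4) → C = 305
The feasible region is unbounded (it extends along (0, 1), (1, 0)), but C strictly increases along every unbounded feasible direction, so there is no improving ray and the minimum is attained at a vertex.

The optimum lies where x_1 + 6x_2 = 27 and 9x_1 + 6x_2 = 39.
Solving simultaneously gives x_1 = 3/2, x_2 = 17/4.

x_1 = 3/2, x_2 = 17/4, minimum C = 305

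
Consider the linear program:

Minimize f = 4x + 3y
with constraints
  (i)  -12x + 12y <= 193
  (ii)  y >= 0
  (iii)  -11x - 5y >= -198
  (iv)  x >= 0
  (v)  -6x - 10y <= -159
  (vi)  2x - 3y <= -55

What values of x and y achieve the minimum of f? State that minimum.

Corner points and f = 4x + 3y:
  (1411/192, 4499/192) → f = 19141/192
  (27/4, 137/6) → f = 191/2
  (319/43, 1001/43) → f = 4279/43

x = 27/4, y = 137/6, minimum f = 191/2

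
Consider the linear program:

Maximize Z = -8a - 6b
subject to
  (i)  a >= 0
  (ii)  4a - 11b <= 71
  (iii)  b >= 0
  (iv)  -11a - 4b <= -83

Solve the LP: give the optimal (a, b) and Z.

a = 83/11, b = 0, maximum Z = -664/11

Feasible corners and Z = -8a - 6b:
  (0, 83/4) → Z = -249/2
  (71/4, 0) → Z = -142
  (83/11, 0) → Z = -664/11
The feasible region is unbounded (it extends along (0, 1), (11, 4)), but Z strictly decreases along every unbounded feasible direction, so there is no improving ray and the maximum is attained at a vertex.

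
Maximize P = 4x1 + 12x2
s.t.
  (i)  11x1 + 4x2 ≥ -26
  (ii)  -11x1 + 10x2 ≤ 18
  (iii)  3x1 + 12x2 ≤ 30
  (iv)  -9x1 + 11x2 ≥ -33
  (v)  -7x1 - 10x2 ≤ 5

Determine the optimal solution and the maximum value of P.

Corner points and P = 4x1 + 12x2:
  (14/27, 64/27) → P = 824/27
  (-23/18, 71/180) → P = -17/45
  (242/47, 57/47) → P = 1652/47
  (275/167, -276/167) → P = -2212/167

x1 = 242/47, x2 = 57/47, maximum P = 1652/47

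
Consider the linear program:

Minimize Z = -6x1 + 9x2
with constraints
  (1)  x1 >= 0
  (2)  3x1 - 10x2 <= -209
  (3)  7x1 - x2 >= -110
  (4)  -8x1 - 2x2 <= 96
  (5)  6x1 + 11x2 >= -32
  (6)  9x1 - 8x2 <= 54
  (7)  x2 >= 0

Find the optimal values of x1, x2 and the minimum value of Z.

Vertices and Z = -6x1 + 9x2:
  (0, 209/10) → Z = 1881/10
  (0, 110) → Z = 990
  (1106/33, 681/22) → Z = 155/2
The feasible region is unbounded (it extends along (1, 7), (8, 9)), but Z strictly increases along every unbounded feasible direction, so there is no improving ray and the minimum is attained at a vertex.

x1 = 1106/33, x2 = 681/22, minimum Z = 155/2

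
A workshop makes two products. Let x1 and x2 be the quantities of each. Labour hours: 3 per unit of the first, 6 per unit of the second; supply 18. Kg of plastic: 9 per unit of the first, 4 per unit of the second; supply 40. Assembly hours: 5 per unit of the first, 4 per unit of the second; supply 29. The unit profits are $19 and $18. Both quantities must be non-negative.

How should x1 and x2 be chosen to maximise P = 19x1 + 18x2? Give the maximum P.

Extreme points and P = 19x1 + 18x2:
  (0, 0) → P = 0
  (0, 3) → P = 54
  (40/9, 0) → P = 760/9
  (4, 1) → P = 94

x1 = 4, x2 = 1, maximum P = 94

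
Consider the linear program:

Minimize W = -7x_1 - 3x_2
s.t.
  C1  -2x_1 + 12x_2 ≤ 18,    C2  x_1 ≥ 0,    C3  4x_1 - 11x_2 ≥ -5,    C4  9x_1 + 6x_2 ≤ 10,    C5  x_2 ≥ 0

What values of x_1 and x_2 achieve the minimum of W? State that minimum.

x_1 = 10/9, x_2 = 0, minimum W = -70/9

Corner points and W = -7x_1 - 3x_2:
  (0, 5/11) → W = -15/11
  (0, 0) → W = 0
  (80/123, 85/123) → W = -815/123
  (10/9, 0) → W = -70/9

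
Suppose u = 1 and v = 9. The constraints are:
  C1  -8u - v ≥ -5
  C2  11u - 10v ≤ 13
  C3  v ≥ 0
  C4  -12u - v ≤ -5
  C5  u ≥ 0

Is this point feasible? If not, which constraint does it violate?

not feasible — violates C1

Constraint C1: -8u - v = -17, which is not ≥ -5. All other constraints are satisfied.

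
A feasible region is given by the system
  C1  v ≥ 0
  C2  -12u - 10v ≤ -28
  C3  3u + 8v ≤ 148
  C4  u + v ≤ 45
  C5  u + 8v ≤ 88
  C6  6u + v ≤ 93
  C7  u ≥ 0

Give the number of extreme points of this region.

5

Of the 21 pairwise boundary intersections, those satisfying every inequality are:
  (7/3, 0)
  (31/2, 0)
  (0, 14/5)
  (656/47, 435/47)
  (0, 11)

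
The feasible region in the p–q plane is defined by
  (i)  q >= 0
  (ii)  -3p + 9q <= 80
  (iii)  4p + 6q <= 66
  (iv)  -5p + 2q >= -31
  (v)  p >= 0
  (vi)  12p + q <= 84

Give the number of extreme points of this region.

6

Intersecting each pair of boundary lines and keeping only the points that satisfy every inequality leaves:
  (31/5, 0)
  (0, 0)
  (19/9, 259/27)
  (0, 80/9)
  (219/34, 114/17)
  (199/29, 48/29)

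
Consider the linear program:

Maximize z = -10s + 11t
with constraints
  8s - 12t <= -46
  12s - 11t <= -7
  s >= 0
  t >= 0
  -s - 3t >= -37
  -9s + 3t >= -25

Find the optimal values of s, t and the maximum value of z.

s = 0, t = 37/3, maximum z = 407/3

Vertices and z = -10s + 11t:
  (0, 23/6) → z = 253/6
  (73/14, 307/42) → z = 1187/42
  (0, 37/3) → z = 407/3
  (31/5, 154/15) → z = 764/15

The binding constraints are s = 0 and -s - 3t = -37.
Solving simultaneously gives s = 0, t = 37/3.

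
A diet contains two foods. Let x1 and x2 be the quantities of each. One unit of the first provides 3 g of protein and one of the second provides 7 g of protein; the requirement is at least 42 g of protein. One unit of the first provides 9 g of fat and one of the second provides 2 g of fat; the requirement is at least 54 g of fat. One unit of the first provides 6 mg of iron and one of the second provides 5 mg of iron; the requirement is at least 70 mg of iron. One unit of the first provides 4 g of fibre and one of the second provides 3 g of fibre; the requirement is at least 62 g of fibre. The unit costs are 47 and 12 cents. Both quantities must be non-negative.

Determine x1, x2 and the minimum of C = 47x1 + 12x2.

Extreme points and C = 47x1 + 12x2:
  (0, 27) → C = 324
  (31/2, 0) → C = 1457/2
  (2, 18) → C = 310
The feasible region is unbounded (it extends along (0, 1), (1, 0)), but C strictly increases along every unbounded feasible direction, so there is no improving ray and the minimum is attained at a vertex.

The optimum lies where 9x1 + 2x2 = 54 and 4x1 + 3x2 = 62.
Solving simultaneously gives x1 = 2, x2 = 18.

x1 = 2, x2 = 18, minimum C = 310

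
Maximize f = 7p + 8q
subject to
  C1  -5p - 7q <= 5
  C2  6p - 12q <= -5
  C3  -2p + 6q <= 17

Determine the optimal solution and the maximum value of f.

p = 29/2, q = 23/3, maximum f = 977/6

Extreme points and f = 7p + 8q:
  (-95/102, -5/102) → f = -235/34
  (-149/44, 75/44) → f = -443/44
  (29/2, 23/3) → f = 977/6

The optimum lies where 6p - 12q = -5 and -2p + 6q = 17.
Solving simultaneously gives p = 29/2, q = 23/3.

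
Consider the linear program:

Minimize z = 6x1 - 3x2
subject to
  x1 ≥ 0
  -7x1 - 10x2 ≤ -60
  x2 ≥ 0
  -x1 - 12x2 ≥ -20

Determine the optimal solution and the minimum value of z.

Corner points and z = 6x1 - 3x2:
  (60/7, 0) → z = 360/7
  (260/37, 40/37) → z = 1440/37
  (20, 0) → z = 120

The optimum lies where -7x1 - 10x2 = -60 and -x1 - 12x2 = -20.
Solving simultaneously gives x1 = 260/37, x2 = 40/37.

x1 = 260/37, x2 = 40/37, minimum z = 1440/37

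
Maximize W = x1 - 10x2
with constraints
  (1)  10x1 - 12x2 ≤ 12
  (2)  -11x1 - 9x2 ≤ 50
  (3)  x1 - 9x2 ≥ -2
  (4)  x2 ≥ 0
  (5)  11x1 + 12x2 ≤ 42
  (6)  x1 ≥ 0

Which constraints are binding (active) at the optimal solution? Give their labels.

(1) and (4)

Feasible corners and W = x1 - 10x2:
  (22/13, 16/39) → W = -94/39
  (6/5, 0) → W = 6/5
  (0, 2/9) → W = -20/9
  (0, 0) → W = 0

The maximum is at (6/5, 0). Substituting into each constraint, equality holds for (1) and (4); the remaining constraints have slack.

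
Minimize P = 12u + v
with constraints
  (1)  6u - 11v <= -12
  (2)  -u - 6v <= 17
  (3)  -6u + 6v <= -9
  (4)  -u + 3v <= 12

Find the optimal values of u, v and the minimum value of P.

Vertices and P = 12u + v:
  (57/10, 21/5) → P = 363/5
  (96/7, 60/7) → P = 1212/7
  (33/4, 27/4) → P = 423/4

u = 57/10, v = 21/5, minimum P = 363/5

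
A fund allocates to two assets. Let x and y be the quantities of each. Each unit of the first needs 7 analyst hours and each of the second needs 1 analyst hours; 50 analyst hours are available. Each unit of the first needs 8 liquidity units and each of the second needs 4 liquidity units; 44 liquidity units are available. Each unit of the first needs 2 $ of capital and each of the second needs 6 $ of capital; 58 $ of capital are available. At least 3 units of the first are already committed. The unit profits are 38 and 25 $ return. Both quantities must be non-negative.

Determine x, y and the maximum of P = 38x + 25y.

Corner points and P = 38x + 25y:
  (11/2, 0) → P = 209
  (3, 0) → P = 114
  (3, 5) → P = 239

The optimum lies where 8x + 4y = 44 and x = 3.
Solving simultaneously gives x = 3, y = 5.

x = 3, y = 5, maximum P = 239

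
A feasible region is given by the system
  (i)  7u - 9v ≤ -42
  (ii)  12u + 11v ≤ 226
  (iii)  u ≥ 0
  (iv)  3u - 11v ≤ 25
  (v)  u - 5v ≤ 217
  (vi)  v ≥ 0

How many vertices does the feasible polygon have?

3

Intersecting each pair of boundary lines and keeping only the points that satisfy every inequality leaves:
  (1572/185, 2086/185)
  (0, 14/3)
  (0, 226/11)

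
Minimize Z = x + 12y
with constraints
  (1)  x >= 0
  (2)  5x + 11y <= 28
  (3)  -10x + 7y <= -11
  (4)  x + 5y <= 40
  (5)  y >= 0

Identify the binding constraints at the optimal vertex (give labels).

Feasible corners and Z = x + 12y:
  (317/145, 45/29) → Z = 3017/145
  (28/5, 0) → Z = 28/5
  (11/10, 0) → Z = 11/10

The minimum is at (11/10, 0). Substituting into each constraint, equality holds for (3) and (5); the remaining constraints have slack.

(3) and (5)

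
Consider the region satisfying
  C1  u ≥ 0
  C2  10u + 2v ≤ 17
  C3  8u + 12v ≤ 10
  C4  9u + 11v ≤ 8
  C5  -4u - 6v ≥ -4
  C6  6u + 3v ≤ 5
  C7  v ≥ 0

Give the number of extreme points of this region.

Intersecting each pair of boundary lines and keeping only the points that satisfy every inequality leaves:
  (0, 2/3)
  (0, 0)
  (2/5, 2/5)
  (31/39, 1/13)
  (5/6, 0)

5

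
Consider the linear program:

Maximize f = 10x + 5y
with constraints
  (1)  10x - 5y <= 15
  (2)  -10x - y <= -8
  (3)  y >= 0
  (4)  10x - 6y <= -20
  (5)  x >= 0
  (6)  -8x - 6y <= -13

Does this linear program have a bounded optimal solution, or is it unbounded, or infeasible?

From the feasible point (19, 35), moving in the direction (0, 1) keeps every constraint satisfied while f increases without bound.

unbounded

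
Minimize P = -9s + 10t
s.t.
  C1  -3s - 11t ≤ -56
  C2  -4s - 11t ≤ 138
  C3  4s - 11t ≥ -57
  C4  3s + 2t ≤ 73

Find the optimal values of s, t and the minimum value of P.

Extreme points and P = -9s + 10t:
  (-1/7, 395/77) → P = 4049/77
  (691/27, -17/9) → P = -2243/9
  (689/41, 463/41) → P = -1571/41

The binding constraints are -3s - 11t = -56 and 3s + 2t = 73.
Solving simultaneously gives s = 691/27, t = -17/9.

s = 691/27, t = -17/9, minimum P = -2243/9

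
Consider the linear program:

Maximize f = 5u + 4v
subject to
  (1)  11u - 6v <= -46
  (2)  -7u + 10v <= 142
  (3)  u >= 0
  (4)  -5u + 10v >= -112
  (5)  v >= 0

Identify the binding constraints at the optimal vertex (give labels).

(1) and (2)

Feasible corners and f = 5u + 4v:
  (98/17, 310/17) → f = 1730/17
  (0, 23/3) → f = 92/3
  (0, 71/5) → f = 284/5

The maximum is at (98/17, 310/17). Substituting into each constraint, equality holds for (1) and (2); the remaining constraints have slack.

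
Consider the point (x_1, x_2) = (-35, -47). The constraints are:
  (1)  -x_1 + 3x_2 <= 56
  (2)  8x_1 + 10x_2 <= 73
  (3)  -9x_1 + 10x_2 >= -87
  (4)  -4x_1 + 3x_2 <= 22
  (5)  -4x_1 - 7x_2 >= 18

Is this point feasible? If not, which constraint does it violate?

not feasible — violates (3)

Constraint (3): -9x_1 + 10x_2 = -155, which is not ≥ -87. All other constraints are satisfied.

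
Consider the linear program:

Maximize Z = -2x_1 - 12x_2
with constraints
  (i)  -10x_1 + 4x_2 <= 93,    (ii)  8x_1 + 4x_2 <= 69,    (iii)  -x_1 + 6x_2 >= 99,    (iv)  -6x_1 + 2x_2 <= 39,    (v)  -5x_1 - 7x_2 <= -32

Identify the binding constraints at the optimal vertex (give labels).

(iii) and (iv)

Extreme points and Z = -2x_1 - 12x_2:
  (9/26, 861/52) → Z = -2592/13
  (-9/20, 363/20) → Z = -2169/10
  (-18/17, 555/34) → Z = -3294/17

The maximum is at (-18/17, 555/34). Substituting into each constraint, equality holds for (iii) and (iv); the remaining constraints have slack.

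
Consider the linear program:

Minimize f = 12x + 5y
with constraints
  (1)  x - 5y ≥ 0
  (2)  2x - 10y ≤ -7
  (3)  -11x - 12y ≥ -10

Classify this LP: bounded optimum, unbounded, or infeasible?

Constraints x - 5y ≥ 0 and 2x - 10y ≤ -7 have parallel boundaries but demand opposite sides — no point can satisfy both, so the region is empty.

infeasible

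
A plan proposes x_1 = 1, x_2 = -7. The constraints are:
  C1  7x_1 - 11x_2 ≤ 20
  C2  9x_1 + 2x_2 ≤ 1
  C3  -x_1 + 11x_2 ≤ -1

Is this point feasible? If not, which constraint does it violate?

not feasible — violates C1

Constraint C1: 7x_1 - 11x_2 = 84, which is not ≤ 20. All other constraints are satisfied.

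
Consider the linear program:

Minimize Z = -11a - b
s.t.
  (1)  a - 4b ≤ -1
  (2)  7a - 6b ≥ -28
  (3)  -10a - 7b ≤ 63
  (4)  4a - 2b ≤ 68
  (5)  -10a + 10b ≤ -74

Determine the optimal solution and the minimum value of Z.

a = 133/5, b = 96/5, minimum Z = -1559/5

Corner points and Z = -11a - b:
  (137/7, 36/7) → Z = -1543/7
  (51/5, 14/5) → Z = -115
  (133/5, 96/5) → Z = -1559/5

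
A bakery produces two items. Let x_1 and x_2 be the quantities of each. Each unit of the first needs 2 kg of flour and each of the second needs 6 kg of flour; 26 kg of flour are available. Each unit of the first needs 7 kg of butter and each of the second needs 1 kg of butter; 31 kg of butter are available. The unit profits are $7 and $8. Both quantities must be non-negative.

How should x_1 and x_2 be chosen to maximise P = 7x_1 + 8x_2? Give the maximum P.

Corner points and P = 7x_1 + 8x_2:
  (0, 0) → P = 0
  (0, 13/3) → P = 104/3
  (31/7, 0) → P = 31
  (4, 3) → P = 52

At the optimal vertex, 2x_1 + 6x_2 = 26 and 7x_1 + x_2 = 31.
Solving simultaneously gives x_1 = 4, x_2 = 3.

x_1 = 4, x_2 = 3, maximum P = 52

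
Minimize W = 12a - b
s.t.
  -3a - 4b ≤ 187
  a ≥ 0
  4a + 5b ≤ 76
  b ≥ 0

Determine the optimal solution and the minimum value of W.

a = 0, b = 76/5, minimum W = -76/5

Extreme points and W = 12a - b:
  (0, 76/5) → W = -76/5
  (0, 0) → W = 0
  (19, 0) → W = 228

The binding constraints are a = 0 and 4a + 5b = 76.
Solving simultaneously gives a = 0, b = 76/5.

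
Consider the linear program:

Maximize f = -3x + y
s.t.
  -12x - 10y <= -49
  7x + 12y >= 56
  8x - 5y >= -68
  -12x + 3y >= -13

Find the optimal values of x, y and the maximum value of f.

x = -87/28, y = 302/35, maximum f = 359/20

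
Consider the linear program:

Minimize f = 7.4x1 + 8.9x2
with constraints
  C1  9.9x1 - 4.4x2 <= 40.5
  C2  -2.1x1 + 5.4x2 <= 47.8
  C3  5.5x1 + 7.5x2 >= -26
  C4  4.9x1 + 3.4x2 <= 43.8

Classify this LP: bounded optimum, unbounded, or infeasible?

Feasible corners and f = 7.4x1 + 8.9x2:
  (3787/1969, -873/179) → f = -574429/19690
  (16521/2761, 23517/5522) → f = 4538121/55220
  (-3326/303, 4166/909) → f = -183799/4545
  (185/84, 233/24) → f = 57513/560
The feasible region has finitely many vertices and no improving ray; the minimum is -183799/4545 at (-3326/303, 4166/909).

bounded optimum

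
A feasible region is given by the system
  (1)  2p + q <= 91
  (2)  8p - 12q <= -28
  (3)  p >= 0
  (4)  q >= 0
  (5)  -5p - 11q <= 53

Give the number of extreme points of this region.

3

Intersecting each pair of boundary lines and keeping only the points that satisfy every inequality leaves:
  (133/4, 49/2)
  (0, 91)
  (0, 7/3)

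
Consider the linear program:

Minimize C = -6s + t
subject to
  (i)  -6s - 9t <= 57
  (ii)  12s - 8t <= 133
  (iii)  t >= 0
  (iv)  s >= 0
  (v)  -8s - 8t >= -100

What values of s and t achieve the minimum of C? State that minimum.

s = 233/20, t = 17/20, minimum C = -1381/20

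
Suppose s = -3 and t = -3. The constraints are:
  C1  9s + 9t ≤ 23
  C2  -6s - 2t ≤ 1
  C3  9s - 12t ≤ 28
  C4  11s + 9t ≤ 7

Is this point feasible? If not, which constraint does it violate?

not feasible — violates C2

Constraint C2: -6s - 2t = 24, which is not ≤ 1. All other constraints are satisfied.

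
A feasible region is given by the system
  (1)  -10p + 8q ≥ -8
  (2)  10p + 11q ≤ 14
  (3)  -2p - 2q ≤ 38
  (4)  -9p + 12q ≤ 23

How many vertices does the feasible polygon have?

4

The feasible vertices (each the meet of two boundaries and inside every other half-plane) are:
  (20/19, 6/19)
  (-8, -11)
  (-85/219, 356/219)
  (-251/21, -148/21)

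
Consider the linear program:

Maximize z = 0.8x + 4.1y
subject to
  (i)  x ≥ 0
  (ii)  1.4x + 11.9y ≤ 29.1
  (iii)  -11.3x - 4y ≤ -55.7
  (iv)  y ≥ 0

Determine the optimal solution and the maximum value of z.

Feasible corners and z = 0.8x + 4.1y:
  (54643/12887, 25085/12887) → z = 1465629/128870
  (291/14, 0) → z = 582/35
  (557/113, 0) → z = 2228/565

At the optimal vertex, 1.4x + 11.9y = 29.1 and y = 0.
Solving simultaneously gives x = 291/14, y = 0.

x = 291/14, y = 0, maximum z = 582/35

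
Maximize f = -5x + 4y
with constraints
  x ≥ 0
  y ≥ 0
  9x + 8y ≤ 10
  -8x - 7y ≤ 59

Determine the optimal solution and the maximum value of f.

x = 0, y = 5/4, maximum f = 5

The optimum lies where x = 0 and 9x + 8y = 10.
Solving simultaneously gives x = 0, y = 5/4.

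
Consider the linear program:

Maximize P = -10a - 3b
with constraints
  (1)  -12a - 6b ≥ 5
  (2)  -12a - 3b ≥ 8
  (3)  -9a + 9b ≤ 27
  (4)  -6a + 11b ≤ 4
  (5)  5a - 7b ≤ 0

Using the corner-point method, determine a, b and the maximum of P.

Vertices and P = -10a - 3b:
  (-2/3, 0) → P = 20/3
  (-56/99, -40/99) → P = 680/99
  (-29/5, -14/5) → P = 332/5
  (-21/2, -15/2) → P = 255/2

The binding constraints are -9a + 9b = 27 and 5a - 7b = 0.
Solving simultaneously gives a = -21/2, b = -15/2.

a = -21/2, b = -15/2, maximum P = 255/2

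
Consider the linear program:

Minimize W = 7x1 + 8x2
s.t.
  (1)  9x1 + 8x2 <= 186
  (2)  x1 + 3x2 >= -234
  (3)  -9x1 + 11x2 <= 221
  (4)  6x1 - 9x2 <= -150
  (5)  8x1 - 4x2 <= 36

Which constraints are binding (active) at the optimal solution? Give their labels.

(3) and (4)

Vertices and W = 7x1 + 8x2:
  (278/171, 407/19) → W = 31250/171
  (158/43, 822/43) → W = 7682/43
  (-113/5, 8/5) → W = -727/5

The minimum is at (-113/5, 8/5). Substituting into each constraint, equality holds for (3) and (4); the remaining constraints have slack.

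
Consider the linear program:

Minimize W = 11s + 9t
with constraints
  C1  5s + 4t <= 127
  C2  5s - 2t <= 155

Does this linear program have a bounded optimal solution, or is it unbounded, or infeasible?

unbounded

From the feasible point (437/15, -14/3), moving in the direction (-2, -5) keeps every constraint satisfied while W decreases without bound.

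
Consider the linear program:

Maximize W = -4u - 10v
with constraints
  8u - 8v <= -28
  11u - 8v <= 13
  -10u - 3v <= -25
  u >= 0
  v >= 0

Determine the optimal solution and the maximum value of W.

u = 29/26, v = 60/13, maximum W = -658/13

Feasible corners and W = -4u - 10v:
  (41/3, 103/6) → W = -679/3
  (29/26, 60/13) → W = -658/13
  (0, 25/3) → W = -250/3
The feasible region is unbounded (it extends along (0, 1), (8, 11)), but W strictly decreases along every unbounded feasible direction, so there is no improving ray and the maximum is attained at a vertex.

At the optimal vertex, 8u - 8v = -28 and -10u - 3v = -25.
Solving simultaneously gives u = 29/26, v = 60/13.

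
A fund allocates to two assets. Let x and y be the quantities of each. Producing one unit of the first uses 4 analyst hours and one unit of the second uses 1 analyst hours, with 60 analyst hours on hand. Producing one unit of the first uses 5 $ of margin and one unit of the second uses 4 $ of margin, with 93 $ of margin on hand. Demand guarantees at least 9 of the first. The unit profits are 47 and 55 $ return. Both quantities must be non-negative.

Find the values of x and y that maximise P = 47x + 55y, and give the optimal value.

x = 9, y = 12, maximum P = 1083

Extreme points and P = 47x + 55y:
  (15, 0) → P = 705
  (9, 0) → P = 423
  (147/11, 72/11) → P = 10869/11
  (9, 12) → P = 1083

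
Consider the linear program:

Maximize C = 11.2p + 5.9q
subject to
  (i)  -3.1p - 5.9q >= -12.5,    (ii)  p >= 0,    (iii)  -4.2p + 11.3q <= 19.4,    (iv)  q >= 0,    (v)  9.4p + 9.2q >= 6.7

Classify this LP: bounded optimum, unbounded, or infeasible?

bounded optimum

Vertices and C = 11.2p + 5.9q:
  (2679/5981, 11264/5981) → C = 482312/29905
  (125/31, 0) → C = 1400/31
  (0, 194/113) → C = 5723/565
  (0, 67/92) → C = 3953/920
  (67/94, 0) → C = 1876/235
The feasible region has finitely many vertices and no improving ray; the maximum is 1400/31 at (125/31, 0).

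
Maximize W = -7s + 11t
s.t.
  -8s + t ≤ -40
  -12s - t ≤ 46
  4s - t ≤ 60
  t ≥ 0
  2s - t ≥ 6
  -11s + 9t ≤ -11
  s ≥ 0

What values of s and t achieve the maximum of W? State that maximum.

Corner points and W = -7s + 11t:
  (5, 0) → W = -35
  (17/3, 16/3) → W = 19
  (15, 0) → W = -105
  (529/25, 616/25) → W = 3073/25
  (43/7, 44/7) → W = 183/7

The optimum lies where 4s - t = 60 and -11s + 9t = -11.
Solving simultaneously gives s = 529/25, t = 616/25.

s = 529/25, t = 616/25, maximum W = 3073/25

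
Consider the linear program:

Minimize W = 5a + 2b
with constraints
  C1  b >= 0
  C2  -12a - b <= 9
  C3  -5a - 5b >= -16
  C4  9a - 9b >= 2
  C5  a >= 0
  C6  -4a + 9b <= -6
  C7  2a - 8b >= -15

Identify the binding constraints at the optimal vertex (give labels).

Feasible corners and W = 5a + 2b:
  (16/5, 0) → W = 16
  (3/2, 0) → W = 15/2
  (174/65, 34/65) → W = 938/65

The minimum is at (3/2, 0). Substituting into each constraint, equality holds for C1 and C6; the remaining constraints have slack.

C1 and C6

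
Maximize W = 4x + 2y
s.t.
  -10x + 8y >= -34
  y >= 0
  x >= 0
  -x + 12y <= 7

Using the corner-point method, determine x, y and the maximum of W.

x = 29/7, y = 13/14, maximum W = 129/7

Extreme points and W = 4x + 2y:
  (17/5, 0) → W = 68/5
  (29/7, 13/14) → W = 129/7
  (0, 0) → W = 0
  (0, 7/12) → W = 7/6

The optimum lies where -10x + 8y = -34 and -x + 12y = 7.
Solving simultaneously gives x = 29/7, y = 13/14.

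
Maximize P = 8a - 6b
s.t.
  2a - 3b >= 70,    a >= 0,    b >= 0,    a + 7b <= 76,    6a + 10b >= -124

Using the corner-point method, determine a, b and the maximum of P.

a = 76, b = 0, maximum P = 608

At the optimal vertex, b = 0 and a + 7b = 76.
Solving simultaneously gives a = 76, b = 0.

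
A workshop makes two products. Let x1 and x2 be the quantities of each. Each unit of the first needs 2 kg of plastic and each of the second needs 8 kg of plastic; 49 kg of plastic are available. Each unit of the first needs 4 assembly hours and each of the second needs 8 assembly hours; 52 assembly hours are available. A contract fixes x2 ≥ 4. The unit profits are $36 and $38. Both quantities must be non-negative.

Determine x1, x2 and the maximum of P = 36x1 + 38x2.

Extreme points and P = 36x1 + 38x2:
  (0, 49/8) → P = 931/4
  (0, 4) → P = 152
  (3/2, 23/4) → P = 545/2
  (5, 4) → P = 332

At the optimal vertex, 4x1 + 8x2 = 52 and x2 = 4.
Solving simultaneously gives x1 = 5, x2 = 4.

x1 = 5, x2 = 4, maximum P = 332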